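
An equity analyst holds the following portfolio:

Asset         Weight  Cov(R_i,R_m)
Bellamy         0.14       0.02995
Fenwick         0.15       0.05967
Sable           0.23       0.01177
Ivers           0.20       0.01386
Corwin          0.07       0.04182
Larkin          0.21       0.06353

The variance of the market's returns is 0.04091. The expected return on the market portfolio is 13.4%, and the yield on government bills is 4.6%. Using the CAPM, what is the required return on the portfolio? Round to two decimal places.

12.11%

β_Bellamy = 0.02995 / 0.04091 = 0.7321
β_Fenwick = 0.05967 / 0.04091 = 1.4586
β_Sable = 0.01177 / 0.04091 = 0.2877
β_Ivers = 0.01386 / 0.04091 = 0.3388
β_Corwin = 0.04182 / 0.04091 = 1.0222
β_Larkin = 0.06353 / 0.04091 = 1.5529
β_P = Σ w_i β_i = 0.14×0.7321 + 0.15×1.4586 + 0.23×0.2877 + 0.20×0.3388 + 0.07×1.0222 + 0.21×1.5529 = 0.8529
MRP = 13.4% − 4.6% = 8.80%
E(R_P) = R_f + β_P × MRP = 4.6% + 0.8529 × 8.8% = 12.11%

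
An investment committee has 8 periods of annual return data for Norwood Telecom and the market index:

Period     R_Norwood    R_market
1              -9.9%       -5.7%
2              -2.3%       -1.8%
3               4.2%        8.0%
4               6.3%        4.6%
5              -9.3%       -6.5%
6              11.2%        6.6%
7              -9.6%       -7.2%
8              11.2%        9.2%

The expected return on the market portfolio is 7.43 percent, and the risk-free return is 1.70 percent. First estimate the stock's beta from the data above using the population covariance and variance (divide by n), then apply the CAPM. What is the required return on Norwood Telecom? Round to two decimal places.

8.98%

Mean R_i = (-9.9 − 2.3 + 4.2 + 6.3 − 9.3 + 11.2 − 9.6 + 11.2) / 8 = 0.2250%
Mean R_m = (-5.7 − 1.8 + 8.0 + 4.6 − 6.5 + 6.6 − 7.2 + 9.2) / 8 = 0.9000%
Σ(R_i − R̄_i)(R_m − R̄_m) = 428.0600  ⇒  Cov = 428.0600 / 8 = 53.5075
Σ(R_m − R̄_m)² = 336.7000  ⇒  Var(R_m) = 336.7000 / 8 = 42.0875
β = Cov / Var(R_m) = 53.5075 / 42.0875 = 1.2713
MRP = 7.43% − 1.70% = 5.73%
E(R) = R_f + β × MRP = 1.70% + 1.2713 × 5.73% = 8.98%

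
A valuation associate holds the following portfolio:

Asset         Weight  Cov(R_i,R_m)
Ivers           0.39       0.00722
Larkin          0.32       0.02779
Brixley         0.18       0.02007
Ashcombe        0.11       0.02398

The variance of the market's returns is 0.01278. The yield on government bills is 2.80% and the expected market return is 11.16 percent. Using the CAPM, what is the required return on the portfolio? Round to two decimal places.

14.55%

β_Ivers = 0.00722 / 0.01278 = 0.5649
β_Larkin = 0.02779 / 0.01278 = 2.1745
β_Brixley = 0.02007 / 0.01278 = 1.5704
β_Ashcombe = 0.02398 / 0.01278 = 1.8764
β_P = Σ w_i β_i = 0.39×0.5649 + 0.32×2.1745 + 0.18×1.5704 + 0.11×1.8764 = 1.4052
MRP = 11.16% − 2.80% = 8.36%
E(R_P) = R_f + β_P × MRP = 2.80% + 1.4052 × 8.36% = 14.55%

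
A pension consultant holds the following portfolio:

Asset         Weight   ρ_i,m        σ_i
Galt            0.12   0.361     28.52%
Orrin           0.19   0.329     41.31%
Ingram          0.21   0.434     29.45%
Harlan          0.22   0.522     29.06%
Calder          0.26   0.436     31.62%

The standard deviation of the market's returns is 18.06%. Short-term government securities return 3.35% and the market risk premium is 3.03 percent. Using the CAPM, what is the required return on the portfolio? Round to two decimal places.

β_Galt = 0.361 × 28.52% / 18.06% = 0.5701
β_Orrin = 0.329 × 41.31% / 18.06% = 0.7525
β_Ingram = 0.434 × 29.45% / 18.06% = 0.7077
β_Harlan = 0.522 × 29.06% / 18.06% = 0.8399
β_Calder = 0.436 × 31.62% / 18.06% = 0.7634
β_P = Σ w_i β_i = 0.12×0.5701 + 0.19×0.7525 + 0.21×0.7077 + 0.22×0.8399 + 0.26×0.7634 = 0.7433
E(R_P) = R_f + β_P × MRP = 3.35% + 0.7433 × 3.03% = 5.60%

5.60%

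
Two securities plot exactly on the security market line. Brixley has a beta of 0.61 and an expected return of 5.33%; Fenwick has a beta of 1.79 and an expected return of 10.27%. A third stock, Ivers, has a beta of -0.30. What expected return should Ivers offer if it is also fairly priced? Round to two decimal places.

1.52%

MRP (SML slope) = (10.27% − 5.33%) / (1.79 − 0.61) = 4.94% / 1.18 = 4.1864%
R_f (intercept) = 5.33% − 0.61 × 4.1864% = 2.7763%
E(R_Ivers) = R_f + β × MRP = 2.7763% + -0.30 × 4.1864% = 1.52%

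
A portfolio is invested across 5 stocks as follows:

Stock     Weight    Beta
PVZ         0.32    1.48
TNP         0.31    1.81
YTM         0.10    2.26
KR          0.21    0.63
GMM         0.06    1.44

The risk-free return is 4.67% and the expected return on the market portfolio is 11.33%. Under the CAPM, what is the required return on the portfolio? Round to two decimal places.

14.52%

β_P = Σ w_i β_i = 0.32×1.48 + 0.31×1.81 + 0.10×2.26 + 0.21×0.63 + 0.06×1.44 = 1.4794
MRP = 11.33% − 4.67% = 6.66%
E(R_P) = R_f + β_P × MRP = 4.67% + 1.4794 × 6.66% = 14.52%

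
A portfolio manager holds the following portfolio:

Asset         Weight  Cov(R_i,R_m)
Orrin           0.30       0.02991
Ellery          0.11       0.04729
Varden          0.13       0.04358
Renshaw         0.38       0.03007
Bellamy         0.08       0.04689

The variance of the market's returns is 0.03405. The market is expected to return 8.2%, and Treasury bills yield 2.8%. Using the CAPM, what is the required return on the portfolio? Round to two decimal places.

8.35%

β_Orrin = 0.02991 / 0.03405 = 0.8784
β_Ellery = 0.04729 / 0.03405 = 1.3888
β_Varden = 0.04358 / 0.03405 = 1.2799
β_Renshaw = 0.03007 / 0.03405 = 0.8831
β_Bellamy = 0.04689 / 0.03405 = 1.3771
β_P = Σ w_i β_i = 0.30×0.8784 + 0.11×1.3888 + 0.13×1.2799 + 0.38×0.8831 + 0.08×1.3771 = 1.0284
MRP = 8.2% − 2.8% = 5.40%
E(R_P) = R_f + β_P × MRP = 2.8% + 1.0284 × 5.4% = 8.35%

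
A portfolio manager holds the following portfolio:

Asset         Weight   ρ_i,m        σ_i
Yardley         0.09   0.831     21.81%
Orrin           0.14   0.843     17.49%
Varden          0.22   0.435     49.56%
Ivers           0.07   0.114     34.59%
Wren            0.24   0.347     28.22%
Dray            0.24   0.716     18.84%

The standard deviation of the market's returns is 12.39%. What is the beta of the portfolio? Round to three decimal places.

1.154

β_Yardley = 0.831 × 21.81% / 12.39% = 1.4628
β_Orrin = 0.843 × 17.49% / 12.39% = 1.1900
β_Varden = 0.435 × 49.56% / 12.39% = 1.7400
β_Ivers = 0.114 × 34.59% / 12.39% = 0.3183
β_Wren = 0.347 × 28.22% / 12.39% = 0.7903
β_Dray = 0.716 × 18.84% / 12.39% = 1.0887
β_P = Σ w_i β_i = 0.09×1.4628 + 0.14×1.1900 + 0.22×1.7400 + 0.07×0.3183 + 0.24×0.7903 + 0.24×1.0887 = 1.1543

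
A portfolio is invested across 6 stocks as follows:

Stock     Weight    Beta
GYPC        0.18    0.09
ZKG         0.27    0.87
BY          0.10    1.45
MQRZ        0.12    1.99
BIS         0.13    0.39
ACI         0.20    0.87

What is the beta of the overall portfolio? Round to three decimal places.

β_P = Σ w_i β_i = 0.18×0.09 + 0.27×0.87 + 0.10×1.45 + 0.12×1.99 + 0.13×0.39 + 0.20×0.87 = 0.8596

0.860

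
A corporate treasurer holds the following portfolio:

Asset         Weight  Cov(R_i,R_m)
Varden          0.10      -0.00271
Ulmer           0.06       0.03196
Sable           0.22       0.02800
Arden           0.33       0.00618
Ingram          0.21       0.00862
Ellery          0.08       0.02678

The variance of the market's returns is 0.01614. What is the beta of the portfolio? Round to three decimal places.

0.855

β_Varden = -0.00271 / 0.01614 = -0.1679
β_Ulmer = 0.03196 / 0.01614 = 1.9802
β_Sable = 0.02800 / 0.01614 = 1.7348
β_Arden = 0.00618 / 0.01614 = 0.3829
β_Ingram = 0.00862 / 0.01614 = 0.5341
β_Ellery = 0.02678 / 0.01614 = 1.6592
β_P = Σ w_i β_i = 0.10×-0.1679 + 0.06×1.9802 + 0.22×1.7348 + 0.33×0.3829 + 0.21×0.5341 + 0.08×1.6592 = 0.8549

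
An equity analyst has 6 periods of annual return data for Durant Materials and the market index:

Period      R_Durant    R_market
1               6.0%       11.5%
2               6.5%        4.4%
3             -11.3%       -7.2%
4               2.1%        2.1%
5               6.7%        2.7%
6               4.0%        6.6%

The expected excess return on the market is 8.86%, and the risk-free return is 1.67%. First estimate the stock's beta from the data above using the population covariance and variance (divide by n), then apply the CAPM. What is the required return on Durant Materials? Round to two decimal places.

10.05%

Mean R_i = (6.0 + 6.5 − 11.3 + 2.1 + 6.7 + 4.0) / 6 = 2.3333%
Mean R_m = (11.5 + 4.4 − 7.2 + 2.1 + 2.7 + 6.6) / 6 = 3.3500%
Σ(R_i − R̄_i)(R_m − R̄_m) = 180.9600  ⇒  Cov = 180.9600 / 6 = 30.1600
Σ(R_m − R̄_m)² = 191.3750  ⇒  Var(R_m) = 191.3750 / 6 = 31.8958
β = Cov / Var(R_m) = 30.1600 / 31.8958 = 0.9456
E(R) = R_f + β × MRP = 1.67% + 0.9456 × 8.86% = 10.05%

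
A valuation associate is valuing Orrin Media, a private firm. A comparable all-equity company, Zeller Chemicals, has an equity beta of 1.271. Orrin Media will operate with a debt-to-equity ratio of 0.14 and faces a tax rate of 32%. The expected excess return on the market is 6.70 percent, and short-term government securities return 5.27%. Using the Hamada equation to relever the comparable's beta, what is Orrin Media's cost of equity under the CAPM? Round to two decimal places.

14.60%

β_L = β_U × [1 + (1 − t)(D/E)] = 1.271 × [1 + (1 − 0.32) × 0.14]
    = 1.271 × [1 + 0.68 × 0.14] = 1.271 × 1.0952 = 1.3920
E(R) = R_f + β_L × MRP = 5.27% + 1.3920 × 6.70% = 14.60%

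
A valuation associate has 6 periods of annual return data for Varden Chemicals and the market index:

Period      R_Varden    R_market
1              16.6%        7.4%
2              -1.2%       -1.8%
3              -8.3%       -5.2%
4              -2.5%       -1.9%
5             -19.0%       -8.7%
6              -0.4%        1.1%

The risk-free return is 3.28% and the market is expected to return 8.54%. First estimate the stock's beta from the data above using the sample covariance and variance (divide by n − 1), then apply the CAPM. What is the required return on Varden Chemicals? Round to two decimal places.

Mean R_i = (16.6 − 1.2 − 8.3 − 2.5 − 19.0 − 0.4) / 6 = -2.4667%
Mean R_m = (7.4 − 1.8 − 5.2 − 1.9 − 8.7 + 1.1) / 6 = -1.5167%
Σ(R_i − R̄_i)(R_m − R̄_m) = 315.3233  ⇒  Cov = 315.3233 / 5 = 63.0647
Σ(R_m − R̄_m)² = 151.7483  ⇒  Var(R_m) = 151.7483 / 5 = 30.3497
β = Cov / Var(R_m) = 63.0647 / 30.3497 = 2.0779
MRP = 8.54% − 3.28% = 5.26%
E(R) = R_f + β × MRP = 3.28% + 2.0779 × 5.26% = 14.21%

14.21%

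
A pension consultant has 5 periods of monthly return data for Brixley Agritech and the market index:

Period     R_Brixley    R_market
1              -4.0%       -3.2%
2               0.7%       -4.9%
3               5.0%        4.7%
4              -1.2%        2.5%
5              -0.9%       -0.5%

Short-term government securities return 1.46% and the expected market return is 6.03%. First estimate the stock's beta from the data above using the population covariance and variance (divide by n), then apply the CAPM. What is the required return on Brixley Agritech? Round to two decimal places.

3.67%

Mean R_i = (-4.0 + 0.7 + 5.0 − 1.2 − 0.9) / 5 = -0.0800%
Mean R_m = (-3.2 − 4.9 + 4.7 + 2.5 − 0.5) / 5 = -0.2800%
Σ(R_i − R̄_i)(R_m − R̄_m) = 30.2080  ⇒  Cov = 30.2080 / 5 = 6.0416
Σ(R_m − R̄_m)² = 62.4480  ⇒  Var(R_m) = 62.4480 / 5 = 12.4896
β = Cov / Var(R_m) = 6.0416 / 12.4896 = 0.4837
MRP = 6.03% − 1.46% = 4.57%
E(R) = R_f + β × MRP = 1.46% + 0.4837 × 4.57% = 3.67%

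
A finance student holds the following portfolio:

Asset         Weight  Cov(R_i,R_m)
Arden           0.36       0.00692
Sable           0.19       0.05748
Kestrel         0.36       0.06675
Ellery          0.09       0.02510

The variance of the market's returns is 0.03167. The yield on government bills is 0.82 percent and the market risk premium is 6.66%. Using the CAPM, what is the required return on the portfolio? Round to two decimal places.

9.17%

β_Arden = 0.00692 / 0.03167 = 0.2185
β_Sable = 0.05748 / 0.03167 = 1.8150
β_Kestrel = 0.06675 / 0.03167 = 2.1077
β_Ellery = 0.02510 / 0.03167 = 0.7925
β_P = Σ w_i β_i = 0.36×0.2185 + 0.19×1.8150 + 0.36×2.1077 + 0.09×0.7925 = 1.2536
E(R_P) = R_f + β_P × MRP = 0.82% + 1.2536 × 6.66% = 9.17%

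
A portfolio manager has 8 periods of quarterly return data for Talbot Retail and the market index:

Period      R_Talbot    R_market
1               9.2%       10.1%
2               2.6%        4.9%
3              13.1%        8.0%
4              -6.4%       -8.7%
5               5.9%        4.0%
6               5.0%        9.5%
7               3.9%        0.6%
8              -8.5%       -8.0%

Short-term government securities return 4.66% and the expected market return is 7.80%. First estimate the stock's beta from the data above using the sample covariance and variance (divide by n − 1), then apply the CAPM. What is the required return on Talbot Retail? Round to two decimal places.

Mean R_i = (9.2 + 2.6 + 13.1 − 6.4 + 5.9 + 5.0 + 3.9 − 8.5) / 8 = 3.1000%
Mean R_m = (10.1 + 4.9 + 8.0 − 8.7 + 4.0 + 9.5 + 0.6 − 8.0) / 8 = 2.5500%
Σ(R_i − R̄_i)(R_m − R̄_m) = 344.3400  ⇒  Cov = 344.3400 / 7 = 49.1914
Σ(R_m − R̄_m)² = 384.3000  ⇒  Var(R_m) = 384.3000 / 7 = 54.9000
β = Cov / Var(R_m) = 49.1914 / 54.9000 = 0.8960
MRP = 7.80% − 4.66% = 3.14%
E(R) = R_f + β × MRP = 4.66% + 0.8960 × 3.14% = 7.47%

7.47%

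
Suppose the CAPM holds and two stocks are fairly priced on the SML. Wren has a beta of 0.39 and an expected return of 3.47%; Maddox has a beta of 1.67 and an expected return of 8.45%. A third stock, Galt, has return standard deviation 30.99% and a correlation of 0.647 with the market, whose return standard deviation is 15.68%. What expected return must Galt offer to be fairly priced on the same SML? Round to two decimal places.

MRP = (8.45% − 3.47%) / (1.67 − 0.39) = 3.8906%
R_f = 3.47% − 0.39 × 3.8906% = 1.9527%
β_Galt = ρ·σ_i/σ_m = 0.647 × 30.99 / 15.68 = 1.2787
E(R_Galt) = R_f + β × MRP = 1.9527% + 1.2787 × 3.8906% = 6.93%

6.93%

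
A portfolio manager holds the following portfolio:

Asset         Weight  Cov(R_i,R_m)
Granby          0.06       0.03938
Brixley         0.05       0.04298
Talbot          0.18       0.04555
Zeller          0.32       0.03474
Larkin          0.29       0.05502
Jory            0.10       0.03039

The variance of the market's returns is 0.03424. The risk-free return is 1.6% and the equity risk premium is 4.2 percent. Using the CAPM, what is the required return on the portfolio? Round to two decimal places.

β_Granby = 0.03938 / 0.03424 = 1.1501
β_Brixley = 0.04298 / 0.03424 = 1.2553
β_Talbot = 0.04555 / 0.03424 = 1.3303
β_Zeller = 0.03474 / 0.03424 = 1.0146
β_Larkin = 0.05502 / 0.03424 = 1.6069
β_Jory = 0.03039 / 0.03424 = 0.8876
β_P = Σ w_i β_i = 0.06×1.1501 + 0.05×1.2553 + 0.18×1.3303 + 0.32×1.0146 + 0.29×1.6069 + 0.10×0.8876 = 1.2507
E(R_P) = R_f + β_P × MRP = 1.6% + 1.2507 × 4.2% = 6.85%

6.85%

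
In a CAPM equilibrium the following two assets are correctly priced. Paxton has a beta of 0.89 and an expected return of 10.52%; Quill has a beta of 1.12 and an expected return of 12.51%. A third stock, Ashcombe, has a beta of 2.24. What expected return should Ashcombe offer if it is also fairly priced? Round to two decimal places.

22.20%

MRP (SML slope) = (12.51% − 10.52%) / (1.12 − 0.89) = 1.99% / 0.23 = 8.6522%
R_f (intercept) = 10.52% − 0.89 × 8.6522% = 2.8195%
E(R_Ashcombe) = R_f + β × MRP = 2.8195% + 2.24 × 8.6522% = 22.20%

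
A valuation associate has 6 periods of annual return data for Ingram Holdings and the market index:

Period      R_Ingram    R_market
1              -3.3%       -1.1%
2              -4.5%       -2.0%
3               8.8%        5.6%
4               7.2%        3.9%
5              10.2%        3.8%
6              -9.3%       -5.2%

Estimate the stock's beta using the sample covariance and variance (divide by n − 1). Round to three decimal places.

1.903

Mean R_i = (-3.3 − 4.5 + 8.8 + 7.2 + 10.2 − 9.3) / 6 = 1.5167%
Mean R_m = (-1.1 − 2.0 + 5.6 + 3.9 + 3.8 − 5.2) / 6 = 0.8333%
Σ(R_i − R̄_i)(R_m − R̄_m) = 169.5267  ⇒  Cov = 169.5267 / 5 = 33.9053
Σ(R_m − R̄_m)² = 89.0933  ⇒  Var(R_m) = 89.0933 / 5 = 17.8187
β = Cov / Var(R_m) = 33.9053 / 17.8187 = 1.9028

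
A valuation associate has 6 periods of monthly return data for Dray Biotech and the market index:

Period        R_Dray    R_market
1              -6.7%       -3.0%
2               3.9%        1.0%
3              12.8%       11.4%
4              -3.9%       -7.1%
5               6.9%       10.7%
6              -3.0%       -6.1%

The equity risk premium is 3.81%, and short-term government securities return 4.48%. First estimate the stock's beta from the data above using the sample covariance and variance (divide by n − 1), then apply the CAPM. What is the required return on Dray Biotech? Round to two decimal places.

7.65%

Mean R_i = (-6.7 + 3.9 + 12.8 − 3.9 + 6.9 − 3.0) / 6 = 1.6667%
Mean R_m = (-3.0 + 1.0 + 11.4 − 7.1 + 10.7 − 6.1) / 6 = 1.1500%
Σ(R_i − R̄_i)(R_m − R̄_m) = 278.2400  ⇒  Cov = 278.2400 / 5 = 55.6480
Σ(R_m − R̄_m)² = 334.1350  ⇒  Var(R_m) = 334.1350 / 5 = 66.8270
β = Cov / Var(R_m) = 55.6480 / 66.8270 = 0.8327
E(R) = R_f + β × MRP = 4.48% + 0.8327 × 3.81% = 7.65%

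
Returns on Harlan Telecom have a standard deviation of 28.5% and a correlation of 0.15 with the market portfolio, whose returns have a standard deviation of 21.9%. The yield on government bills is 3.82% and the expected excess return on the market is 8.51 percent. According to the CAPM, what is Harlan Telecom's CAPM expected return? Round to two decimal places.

5.48%

β = ρ × σ_i / σ_m = 0.15 × 28.5% / 21.9% = 0.1952
E(R) = 3.82% + 0.1952 × 8.51% = 5.48%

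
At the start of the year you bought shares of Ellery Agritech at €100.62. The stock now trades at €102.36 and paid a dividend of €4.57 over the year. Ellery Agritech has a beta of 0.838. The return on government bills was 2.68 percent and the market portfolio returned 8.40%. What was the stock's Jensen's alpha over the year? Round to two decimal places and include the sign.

-1.20%

Realised HPR = (P1 + D1 − P0) / P0 = (102.36 + 4.57 − 100.62) / 100.62 = 6.31 / 100.62 = 6.2711%
MRP = 8.40% − 2.68% = 5.72%
CAPM required = R_f + β·MRP = 2.68% + 0.838 × 5.72% = 7.47336%
α = realised − required = 6.2711% − 7.47336% = -1.20%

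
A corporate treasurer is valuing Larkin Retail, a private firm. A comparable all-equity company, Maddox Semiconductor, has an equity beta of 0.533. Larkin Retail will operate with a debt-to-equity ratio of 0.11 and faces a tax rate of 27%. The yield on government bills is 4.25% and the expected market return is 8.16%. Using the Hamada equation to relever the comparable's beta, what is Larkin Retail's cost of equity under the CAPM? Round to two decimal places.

6.50%

β_L = β_U × [1 + (1 − t)(D/E)] = 0.533 × [1 + (1 − 0.27) × 0.11]
    = 0.533 × [1 + 0.73 × 0.11] = 0.533 × 1.0803 = 0.5758
MRP = 8.16% − 4.25% = 3.91%
E(R) = R_f + β_L × MRP = 4.25% + 0.5758 × 3.91% = 6.50%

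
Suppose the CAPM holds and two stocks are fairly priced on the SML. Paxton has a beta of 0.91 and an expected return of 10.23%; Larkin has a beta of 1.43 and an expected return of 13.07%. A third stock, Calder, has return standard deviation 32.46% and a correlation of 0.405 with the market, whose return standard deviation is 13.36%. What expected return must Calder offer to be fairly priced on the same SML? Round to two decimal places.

10.63%

MRP = (13.07% − 10.23%) / (1.43 − 0.91) = 5.4615%
R_f = 10.23% − 0.91 × 5.4615% = 5.2600%
β_Calder = ρ·σ_i/σ_m = 0.405 × 32.46 / 13.36 = 0.9840
E(R_Calder) = R_f + β × MRP = 5.2600% + 0.9840 × 5.4615% = 10.63%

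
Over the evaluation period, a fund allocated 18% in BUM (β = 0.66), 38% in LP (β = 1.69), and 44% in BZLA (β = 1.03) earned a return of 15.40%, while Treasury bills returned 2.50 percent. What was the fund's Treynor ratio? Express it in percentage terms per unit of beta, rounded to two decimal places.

10.62%

β_P = 0.18×0.66 + 0.38×1.69 + 0.44×1.03 = 1.2142
Treynor = (R_P − R_f) / β_P = (15.40% − 2.50%) / 1.2142 = 12.90% / 1.2142 = 10.62%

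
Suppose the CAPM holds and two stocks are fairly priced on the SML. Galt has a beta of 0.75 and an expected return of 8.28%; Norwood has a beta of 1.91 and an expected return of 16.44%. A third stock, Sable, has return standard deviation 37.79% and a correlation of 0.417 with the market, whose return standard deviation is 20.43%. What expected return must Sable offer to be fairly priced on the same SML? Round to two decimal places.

MRP = (16.44% − 8.28%) / (1.91 − 0.75) = 7.0345%
R_f = 8.28% − 0.75 × 7.0345% = 3.0041%
β_Sable = ρ·σ_i/σ_m = 0.417 × 37.79 / 20.43 = 0.7713
E(R_Sable) = R_f + β × MRP = 3.0041% + 0.7713 × 7.0345% = 8.43%

8.43%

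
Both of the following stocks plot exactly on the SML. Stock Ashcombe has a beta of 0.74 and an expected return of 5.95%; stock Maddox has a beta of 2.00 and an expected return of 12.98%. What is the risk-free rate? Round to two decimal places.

1.82%

Both satisfy E(R) = R_f + β·MRP, so the slope of the SML is
MRP = (12.98% − 5.95%) / (2.00 − 0.74) = 7.03% / 1.26 = 5.5794%
R_f = E(R_Ashcombe) − β_Ashcombe·MRP = 5.95% − 0.74 × 5.5794% = 1.8212%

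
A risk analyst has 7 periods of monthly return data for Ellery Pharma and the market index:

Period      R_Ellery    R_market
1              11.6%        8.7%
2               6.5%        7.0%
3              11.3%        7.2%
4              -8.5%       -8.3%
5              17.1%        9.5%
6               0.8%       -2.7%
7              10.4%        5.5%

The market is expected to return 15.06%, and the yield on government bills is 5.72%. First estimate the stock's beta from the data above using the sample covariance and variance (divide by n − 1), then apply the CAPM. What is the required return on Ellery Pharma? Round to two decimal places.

17.03%

Mean R_i = (11.6 + 6.5 + 11.3 − 8.5 + 17.1 + 0.8 + 10.4) / 7 = 7.0286%
Mean R_m = (8.7 + 7.0 + 7.2 − 8.3 + 9.5 − 2.7 + 5.5) / 7 = 3.8429%
Σ(R_i − R̄_i)(R_m − R̄_m) = 326.7514  ⇒  Cov = 326.7514 / 6 = 54.4586
Σ(R_m − R̄_m)² = 269.8371  ⇒  Var(R_m) = 269.8371 / 6 = 44.9729
β = Cov / Var(R_m) = 54.4586 / 44.9729 = 1.2109
MRP = 15.06% − 5.72% = 9.34%
E(R) = R_f + β × MRP = 5.72% + 1.2109 × 9.34% = 17.03%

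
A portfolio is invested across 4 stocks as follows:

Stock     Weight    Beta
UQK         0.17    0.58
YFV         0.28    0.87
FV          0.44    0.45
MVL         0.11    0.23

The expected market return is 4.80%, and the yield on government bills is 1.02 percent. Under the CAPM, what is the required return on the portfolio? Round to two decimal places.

β_P = Σ w_i β_i = 0.17×0.58 + 0.28×0.87 + 0.44×0.45 + 0.11×0.23 = 0.5655
MRP = 4.80% − 1.02% = 3.78%
E(R_P) = R_f + β_P × MRP = 1.02% + 0.5655 × 3.78% = 3.16%

3.16%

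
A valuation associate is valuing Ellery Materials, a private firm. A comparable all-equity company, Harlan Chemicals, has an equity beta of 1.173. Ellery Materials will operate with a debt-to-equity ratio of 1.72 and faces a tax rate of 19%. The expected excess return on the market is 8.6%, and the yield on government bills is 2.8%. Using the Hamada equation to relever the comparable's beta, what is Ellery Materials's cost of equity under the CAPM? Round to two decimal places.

26.94%

β_L = β_U × [1 + (1 − t)(D/E)] = 1.173 × [1 + (1 − 0.19) × 1.72]
    = 1.173 × [1 + 0.81 × 1.72] = 1.173 × 2.3932 = 2.8072
E(R) = R_f + β_L × MRP = 2.8% + 2.8072 × 8.6% = 26.94%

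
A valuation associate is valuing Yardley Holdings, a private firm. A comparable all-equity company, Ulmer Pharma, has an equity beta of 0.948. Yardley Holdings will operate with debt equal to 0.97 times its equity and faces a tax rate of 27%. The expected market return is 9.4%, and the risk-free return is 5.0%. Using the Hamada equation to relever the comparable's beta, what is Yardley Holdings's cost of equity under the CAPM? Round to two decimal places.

12.12%

β_L = β_U × [1 + (1 − t)(D/E)] = 0.948 × [1 + (1 − 0.27) × 0.97]
    = 0.948 × [1 + 0.73 × 0.97] = 0.948 × 1.7081 = 1.6193
MRP = 9.4% − 5.0% = 4.40%
E(R) = R_f + β_L × MRP = 5.0% + 1.6193 × 4.4% = 12.12%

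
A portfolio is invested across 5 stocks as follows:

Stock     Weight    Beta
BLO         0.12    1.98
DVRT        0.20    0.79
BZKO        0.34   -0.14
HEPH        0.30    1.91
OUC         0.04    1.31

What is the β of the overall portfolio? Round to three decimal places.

β_P = Σ w_i β_i = 0.12×1.98 + 0.20×0.79 + 0.34×-0.14 + 0.30×1.91 + 0.04×1.31 = 0.9734

0.973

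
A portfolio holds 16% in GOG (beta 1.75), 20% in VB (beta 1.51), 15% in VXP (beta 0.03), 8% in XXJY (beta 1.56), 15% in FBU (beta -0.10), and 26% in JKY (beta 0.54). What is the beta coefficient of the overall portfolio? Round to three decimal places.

0.837

β_P = Σ w_i β_i = 0.16×1.75 + 0.20×1.51 + 0.15×0.03 + 0.08×1.56 + 0.15×-0.10 + 0.26×0.54 = 0.8367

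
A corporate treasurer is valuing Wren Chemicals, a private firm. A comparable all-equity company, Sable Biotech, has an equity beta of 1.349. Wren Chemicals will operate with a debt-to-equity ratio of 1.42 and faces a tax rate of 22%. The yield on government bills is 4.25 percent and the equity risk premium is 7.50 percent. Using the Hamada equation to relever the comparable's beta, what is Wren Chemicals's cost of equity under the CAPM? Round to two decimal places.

25.57%

β_L = β_U × [1 + (1 − t)(D/E)] = 1.349 × [1 + (1 − 0.22) × 1.42]
    = 1.349 × [1 + 0.78 × 1.42] = 1.349 × 2.1076 = 2.8432
E(R) = R_f + β_L × MRP = 4.25% + 2.8432 × 7.50% = 25.57%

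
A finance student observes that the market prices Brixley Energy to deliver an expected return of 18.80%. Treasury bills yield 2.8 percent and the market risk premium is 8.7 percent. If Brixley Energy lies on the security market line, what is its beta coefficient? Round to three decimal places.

1.839

β = (E(R) − R_f) / MRP = (18.80% − 2.8%) / 8.7% = 16.00% / 8.7% = 1.839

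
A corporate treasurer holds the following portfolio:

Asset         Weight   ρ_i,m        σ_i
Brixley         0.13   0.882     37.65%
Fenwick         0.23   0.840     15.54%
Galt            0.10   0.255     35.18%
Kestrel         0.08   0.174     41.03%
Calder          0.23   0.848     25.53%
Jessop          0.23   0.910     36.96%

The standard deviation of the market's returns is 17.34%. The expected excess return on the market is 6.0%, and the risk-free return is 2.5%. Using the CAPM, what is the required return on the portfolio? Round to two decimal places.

β_Brixley = 0.882 × 37.65% / 17.34% = 1.9151
β_Fenwick = 0.840 × 15.54% / 17.34% = 0.7528
β_Galt = 0.255 × 35.18% / 17.34% = 0.5174
β_Kestrel = 0.174 × 41.03% / 17.34% = 0.4117
β_Calder = 0.848 × 25.53% / 17.34% = 1.2485
β_Jessop = 0.910 × 36.96% / 17.34% = 1.9397
β_P = Σ w_i β_i = 0.13×1.9151 + 0.23×0.7528 + 0.10×0.5174 + 0.08×0.4117 + 0.23×1.2485 + 0.23×1.9397 = 1.2401
E(R_P) = R_f + β_P × MRP = 2.5% + 1.2401 × 6.0% = 9.94%

9.94%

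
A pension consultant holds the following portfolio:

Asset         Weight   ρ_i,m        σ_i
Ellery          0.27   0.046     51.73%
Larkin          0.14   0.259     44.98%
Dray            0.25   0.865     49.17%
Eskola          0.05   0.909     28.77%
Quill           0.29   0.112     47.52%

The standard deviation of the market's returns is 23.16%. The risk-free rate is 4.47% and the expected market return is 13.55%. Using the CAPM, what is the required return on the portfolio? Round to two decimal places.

β_Ellery = 0.046 × 51.73% / 23.16% = 0.1027
β_Larkin = 0.259 × 44.98% / 23.16% = 0.5030
β_Dray = 0.865 × 49.17% / 23.16% = 1.8364
β_Eskola = 0.909 × 28.77% / 23.16% = 1.1292
β_Quill = 0.112 × 47.52% / 23.16% = 0.2298
β_P = Σ w_i β_i = 0.27×0.1027 + 0.14×0.5030 + 0.25×1.8364 + 0.05×1.1292 + 0.29×0.2298 = 0.6804
MRP = 13.55% − 4.47% = 9.08%
E(R_P) = R_f + β_P × MRP = 4.47% + 0.6804 × 9.08% = 10.65%

10.65%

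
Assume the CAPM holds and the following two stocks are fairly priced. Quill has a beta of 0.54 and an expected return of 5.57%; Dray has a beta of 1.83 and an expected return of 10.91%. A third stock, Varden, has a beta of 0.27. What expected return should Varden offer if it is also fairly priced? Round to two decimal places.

MRP (SML slope) = (10.91% − 5.57%) / (1.83 − 0.54) = 5.34% / 1.29 = 4.1395%
R_f (intercept) = 5.57% − 0.54 × 4.1395% = 3.3347%
E(R_Varden) = R_f + β × MRP = 3.3347% + 0.27 × 4.1395% = 4.45%

4.45%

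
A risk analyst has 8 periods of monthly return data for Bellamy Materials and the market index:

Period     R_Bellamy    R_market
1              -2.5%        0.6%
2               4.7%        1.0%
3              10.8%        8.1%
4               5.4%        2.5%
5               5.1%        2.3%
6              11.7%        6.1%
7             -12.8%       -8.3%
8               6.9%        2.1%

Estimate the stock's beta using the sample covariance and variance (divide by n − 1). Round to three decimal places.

1.565

Mean R_i = (-2.5 + 4.7 + 10.8 + 5.4 + 5.1 + 11.7 − 12.8 + 6.9) / 8 = 3.6625%
Mean R_m = (0.6 + 1.0 + 8.1 + 2.5 + 2.3 + 6.1 − 8.3 + 2.1) / 8 = 1.8000%
Σ(R_i − R̄_i)(R_m − R̄_m) = 255.2700  ⇒  Cov = 255.2700 / 7 = 36.4671
Σ(R_m − R̄_m)² = 163.1000  ⇒  Var(R_m) = 163.1000 / 7 = 23.3000
β = Cov / Var(R_m) = 36.4671 / 23.3000 = 1.5651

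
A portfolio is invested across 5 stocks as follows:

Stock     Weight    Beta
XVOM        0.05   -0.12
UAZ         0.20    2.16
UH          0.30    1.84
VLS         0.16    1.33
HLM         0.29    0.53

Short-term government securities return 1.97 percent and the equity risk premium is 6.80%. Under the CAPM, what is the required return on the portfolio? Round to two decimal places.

11.11%

β_P = Σ w_i β_i = 0.05×-0.12 + 0.20×2.16 + 0.30×1.84 + 0.16×1.33 + 0.29×0.53 = 1.3445
E(R_P) = R_f + β_P × MRP = 1.97% + 1.3445 × 6.80% = 11.11%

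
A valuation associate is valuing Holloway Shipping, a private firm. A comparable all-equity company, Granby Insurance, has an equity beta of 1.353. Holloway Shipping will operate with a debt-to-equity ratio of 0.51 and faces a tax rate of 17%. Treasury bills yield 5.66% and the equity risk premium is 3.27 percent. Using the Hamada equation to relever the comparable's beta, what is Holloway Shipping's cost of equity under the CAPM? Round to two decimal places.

11.96%

β_L = β_U × [1 + (1 − t)(D/E)] = 1.353 × [1 + (1 − 0.17) × 0.51]
    = 1.353 × [1 + 0.83 × 0.51] = 1.353 × 1.4233 = 1.9257
E(R) = R_f + β_L × MRP = 5.66% + 1.9257 × 3.27% = 11.96%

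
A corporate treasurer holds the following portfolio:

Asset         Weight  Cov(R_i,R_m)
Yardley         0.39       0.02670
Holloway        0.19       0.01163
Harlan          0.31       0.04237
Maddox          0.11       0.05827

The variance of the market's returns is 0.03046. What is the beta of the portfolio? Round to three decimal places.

β_Yardley = 0.02670 / 0.03046 = 0.8766
β_Holloway = 0.01163 / 0.03046 = 0.3818
β_Harlan = 0.04237 / 0.03046 = 1.3910
β_Maddox = 0.05827 / 0.03046 = 1.9130
β_P = Σ w_i β_i = 0.39×0.8766 + 0.19×0.3818 + 0.31×1.3910 + 0.11×1.9130 = 1.0561

1.056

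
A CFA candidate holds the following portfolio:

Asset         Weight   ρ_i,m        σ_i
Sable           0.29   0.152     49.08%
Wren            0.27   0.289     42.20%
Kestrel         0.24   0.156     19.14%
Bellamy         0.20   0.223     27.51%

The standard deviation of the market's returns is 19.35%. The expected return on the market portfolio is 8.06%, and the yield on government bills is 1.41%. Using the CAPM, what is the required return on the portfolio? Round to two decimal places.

3.95%

β_Sable = 0.152 × 49.08% / 19.35% = 0.3855
β_Wren = 0.289 × 42.20% / 19.35% = 0.6303
β_Kestrel = 0.156 × 19.14% / 19.35% = 0.1543
β_Bellamy = 0.223 × 27.51% / 19.35% = 0.3170
β_P = Σ w_i β_i = 0.29×0.3855 + 0.27×0.6303 + 0.24×0.1543 + 0.20×0.3170 = 0.3824
MRP = 8.06% − 1.41% = 6.65%
E(R_P) = R_f + β_P × MRP = 1.41% + 0.3824 × 6.65% = 3.95%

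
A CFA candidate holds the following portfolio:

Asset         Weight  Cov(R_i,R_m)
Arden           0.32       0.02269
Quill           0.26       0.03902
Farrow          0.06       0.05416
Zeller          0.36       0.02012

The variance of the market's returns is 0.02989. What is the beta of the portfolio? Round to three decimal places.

0.933

β_Arden = 0.02269 / 0.02989 = 0.7591
β_Quill = 0.03902 / 0.02989 = 1.3055
β_Farrow = 0.05416 / 0.02989 = 1.8120
β_Zeller = 0.02012 / 0.02989 = 0.6731
β_P = Σ w_i β_i = 0.32×0.7591 + 0.26×1.3055 + 0.06×1.8120 + 0.36×0.6731 = 0.9334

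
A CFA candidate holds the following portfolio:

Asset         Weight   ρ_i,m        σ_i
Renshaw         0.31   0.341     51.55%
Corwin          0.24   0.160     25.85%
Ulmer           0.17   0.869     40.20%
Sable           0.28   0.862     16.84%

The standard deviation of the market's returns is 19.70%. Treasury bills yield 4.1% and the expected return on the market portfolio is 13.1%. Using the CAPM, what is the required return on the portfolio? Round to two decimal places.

11.61%

β_Renshaw = 0.341 × 51.55% / 19.70% = 0.8923
β_Corwin = 0.160 × 25.85% / 19.70% = 0.2099
β_Ulmer = 0.869 × 40.20% / 19.70% = 1.7733
β_Sable = 0.862 × 16.84% / 19.70% = 0.7369
β_P = Σ w_i β_i = 0.31×0.8923 + 0.24×0.2099 + 0.17×1.7733 + 0.28×0.7369 = 0.8348
MRP = 13.1% − 4.1% = 9.00%
E(R_P) = R_f + β_P × MRP = 4.1% + 0.8348 × 9.0% = 11.61%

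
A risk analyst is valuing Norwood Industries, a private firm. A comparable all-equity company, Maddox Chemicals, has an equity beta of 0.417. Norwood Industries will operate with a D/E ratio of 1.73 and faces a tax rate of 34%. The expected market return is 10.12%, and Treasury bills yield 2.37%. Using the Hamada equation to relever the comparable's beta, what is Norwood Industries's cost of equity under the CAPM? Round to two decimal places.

9.29%

β_L = β_U × [1 + (1 − t)(D/E)] = 0.417 × [1 + (1 − 0.34) × 1.73]
    = 0.417 × [1 + 0.66 × 1.73] = 0.417 × 2.1418 = 0.8931
MRP = 10.12% − 2.37% = 7.75%
E(R) = R_f + β_L × MRP = 2.37% + 0.8931 × 7.75% = 9.29%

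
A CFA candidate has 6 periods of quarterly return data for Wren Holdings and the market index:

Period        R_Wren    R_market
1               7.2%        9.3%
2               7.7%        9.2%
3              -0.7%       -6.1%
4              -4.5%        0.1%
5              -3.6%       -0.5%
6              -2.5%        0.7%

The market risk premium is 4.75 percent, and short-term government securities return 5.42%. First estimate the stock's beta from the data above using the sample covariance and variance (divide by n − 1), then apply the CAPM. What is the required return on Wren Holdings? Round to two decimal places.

8.91%

Mean R_i = (7.2 + 7.7 − 0.7 − 4.5 − 3.6 − 2.5) / 6 = 0.6000%
Mean R_m = (9.3 + 9.2 − 6.1 + 0.1 − 0.5 + 0.7) / 6 = 2.1167%
Σ(R_i − R̄_i)(R_m − R̄_m) = 134.0500  ⇒  Cov = 134.0500 / 5 = 26.8100
Σ(R_m − R̄_m)² = 182.2083  ⇒  Var(R_m) = 182.2083 / 5 = 36.4417
β = Cov / Var(R_m) = 26.8100 / 36.4417 = 0.7357
E(R) = R_f + β × MRP = 5.42% + 0.7357 × 4.75% = 8.91%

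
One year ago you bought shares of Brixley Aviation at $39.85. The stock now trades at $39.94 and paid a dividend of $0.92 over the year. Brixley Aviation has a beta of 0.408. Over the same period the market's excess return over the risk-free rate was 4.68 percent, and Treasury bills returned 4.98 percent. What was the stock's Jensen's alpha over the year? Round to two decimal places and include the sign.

Realised HPR = (P1 + D1 − P0) / P0 = (39.94 + 0.92 − 39.85) / 39.85 = 1.01 / 39.85 = 2.5345%
CAPM required = R_f + β·MRP = 4.98% + 0.408 × 4.68% = 6.88944%
α = realised − required = 2.5345% − 6.88944% = -4.35%

-4.35%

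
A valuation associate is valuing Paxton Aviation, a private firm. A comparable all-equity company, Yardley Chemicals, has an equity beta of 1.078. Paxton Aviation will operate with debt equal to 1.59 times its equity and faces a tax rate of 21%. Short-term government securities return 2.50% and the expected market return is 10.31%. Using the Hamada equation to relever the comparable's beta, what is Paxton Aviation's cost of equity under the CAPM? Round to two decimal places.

21.49%

β_L = β_U × [1 + (1 − t)(D/E)] = 1.078 × [1 + (1 − 0.21) × 1.59]
    = 1.078 × [1 + 0.79 × 1.59] = 1.078 × 2.2561 = 2.4321
MRP = 10.31% − 2.50% = 7.81%
E(R) = R_f + β_L × MRP = 2.50% + 2.4321 × 7.81% = 21.49%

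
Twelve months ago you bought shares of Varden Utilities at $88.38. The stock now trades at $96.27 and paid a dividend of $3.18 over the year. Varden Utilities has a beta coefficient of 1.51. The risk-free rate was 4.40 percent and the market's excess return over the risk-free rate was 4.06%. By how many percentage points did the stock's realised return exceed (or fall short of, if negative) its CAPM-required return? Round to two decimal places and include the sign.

+1.99%

Realised HPR = (P1 + D1 − P0) / P0 = (96.27 + 3.18 − 88.38) / 88.38 = 11.07 / 88.38 = 12.5255%
CAPM required = R_f + β·MRP = 4.40% + 1.51 × 4.06% = 10.5306%
α = realised − required = 12.5255% − 10.5306% = +1.99%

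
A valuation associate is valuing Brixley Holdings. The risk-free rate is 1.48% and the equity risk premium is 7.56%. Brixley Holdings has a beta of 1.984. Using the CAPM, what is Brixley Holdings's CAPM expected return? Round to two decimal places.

16.48%

E(R) = R_f + β × MRP = 1.48% + 1.984 × 7.56% = 16.48%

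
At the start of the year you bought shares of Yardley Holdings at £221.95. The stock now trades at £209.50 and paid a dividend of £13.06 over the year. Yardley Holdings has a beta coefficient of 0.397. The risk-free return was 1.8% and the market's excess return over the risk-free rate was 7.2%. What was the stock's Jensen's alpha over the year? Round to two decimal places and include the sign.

-4.38%

Realised HPR = (P1 + D1 − P0) / P0 = (209.50 + 13.06 − 221.95) / 221.95 = 0.61 / 221.95 = 0.2748%
CAPM required = R_f + β·MRP = 1.8% + 0.397 × 7.2% = 4.6584%
α = realised − required = 0.2748% − 4.6584% = -4.38%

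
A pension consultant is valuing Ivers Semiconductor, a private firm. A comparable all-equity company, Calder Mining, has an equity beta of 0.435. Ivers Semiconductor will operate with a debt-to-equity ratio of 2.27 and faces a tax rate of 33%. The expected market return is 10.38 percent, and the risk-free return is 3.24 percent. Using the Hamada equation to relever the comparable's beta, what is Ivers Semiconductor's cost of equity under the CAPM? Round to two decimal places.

β_L = β_U × [1 + (1 − t)(D/E)] = 0.435 × [1 + (1 − 0.33) × 2.27]
    = 0.435 × [1 + 0.67 × 2.27] = 0.435 × 2.5209 = 1.0966
MRP = 10.38% − 3.24% = 7.14%
E(R) = R_f + β_L × MRP = 3.24% + 1.0966 × 7.14% = 11.07%

11.07%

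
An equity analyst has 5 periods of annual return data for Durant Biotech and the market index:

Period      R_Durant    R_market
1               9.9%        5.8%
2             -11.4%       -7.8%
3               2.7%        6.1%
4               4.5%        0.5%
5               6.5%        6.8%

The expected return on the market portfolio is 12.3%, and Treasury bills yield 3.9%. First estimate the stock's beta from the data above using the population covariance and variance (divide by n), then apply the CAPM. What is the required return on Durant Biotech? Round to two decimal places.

Mean R_i = (9.9 − 11.4 + 2.7 + 4.5 + 6.5) / 5 = 2.4400%
Mean R_m = (5.8 − 7.8 + 6.1 + 0.5 + 6.8) / 5 = 2.2800%
Σ(R_i − R̄_i)(R_m − R̄_m) = 181.4440  ⇒  Cov = 181.4440 / 5 = 36.2888
Σ(R_m − R̄_m)² = 152.1880  ⇒  Var(R_m) = 152.1880 / 5 = 30.4376
β = Cov / Var(R_m) = 36.2888 / 30.4376 = 1.1922
MRP = 12.3% − 3.9% = 8.40%
E(R) = R_f + β × MRP = 3.9% + 1.1922 × 8.4% = 13.91%

13.91%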